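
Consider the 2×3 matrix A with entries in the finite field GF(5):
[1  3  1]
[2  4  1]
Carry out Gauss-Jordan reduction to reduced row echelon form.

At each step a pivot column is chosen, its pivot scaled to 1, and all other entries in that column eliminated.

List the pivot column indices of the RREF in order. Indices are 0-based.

pivot columns: 0, 1

pivot(0,0)=1: scale R0 → (1, 3, 1)
  clear (1,0): R1 −= (2)R0 → (0, 3, 4)
pivot(1,1)=3: scale R1 → (0, 1, 3)
  clear (0,1): R0 −= (3)R1 → (1, 0, 2)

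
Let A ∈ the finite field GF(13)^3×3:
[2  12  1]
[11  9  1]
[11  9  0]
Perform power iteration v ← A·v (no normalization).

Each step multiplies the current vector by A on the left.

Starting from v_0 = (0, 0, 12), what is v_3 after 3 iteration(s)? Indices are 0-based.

v_0 = (0, 0, 12).
v_1 = A·v_0 = (12, 12, 0).
v_2 = A·v_1 = (12, 6, 6).
v_3 = A·v_2 = (11, 10, 4).

v_3 = (11, 10, 4)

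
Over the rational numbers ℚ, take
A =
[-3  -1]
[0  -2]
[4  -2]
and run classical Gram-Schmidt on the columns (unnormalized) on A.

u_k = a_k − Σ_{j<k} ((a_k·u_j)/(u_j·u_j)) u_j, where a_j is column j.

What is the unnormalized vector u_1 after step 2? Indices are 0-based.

Step 1: u_0 = a_0 = (-3, 0, 4).
Step 2: u_1 = a_1 − (-1/5)·u_0 = (-8/5, -2, -6/5).

u_1 = (-8/5, -2, -6/5)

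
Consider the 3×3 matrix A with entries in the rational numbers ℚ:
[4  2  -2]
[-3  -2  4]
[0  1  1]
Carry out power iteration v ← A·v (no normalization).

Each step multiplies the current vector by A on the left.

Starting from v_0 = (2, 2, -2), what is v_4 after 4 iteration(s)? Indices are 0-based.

v_0 = (2, 2, -2).
v_1 = A·v_0 = (16, -18, 0).
v_2 = A·v_1 = (28, -12, -18).
v_3 = A·v_2 = (124, -132, -30).
v_4 = A·v_3 = (292, -228, -162).

v_4 = (292, -228, -162)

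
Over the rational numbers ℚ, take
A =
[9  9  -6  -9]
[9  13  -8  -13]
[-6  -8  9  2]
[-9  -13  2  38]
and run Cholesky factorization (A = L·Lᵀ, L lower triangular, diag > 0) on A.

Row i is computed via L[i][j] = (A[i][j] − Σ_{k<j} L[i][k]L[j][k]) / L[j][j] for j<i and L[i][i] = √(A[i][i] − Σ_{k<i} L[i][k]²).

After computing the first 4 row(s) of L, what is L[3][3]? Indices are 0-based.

Step 1: L[0][0] = √(9) = 3.
  L[1][0] = (9) / L[0][0] = 3.
Step 2: L[1][1] = √(4) = 2.
  L[2][0] = (-6) / L[0][0] = -2.
  L[2][1] = (-2) / L[1][1] = -1.
Step 3: L[2][2] = √(4) = 2.
  L[3][0] = (-9) / L[0][0] = -3.
  L[3][1] = (-4) / L[1][1] = -2.
  L[3][2] = (-6) / L[2][2] = -3.
Step 4: L[3][3] = √(16) = 4.

L[3][3] = 4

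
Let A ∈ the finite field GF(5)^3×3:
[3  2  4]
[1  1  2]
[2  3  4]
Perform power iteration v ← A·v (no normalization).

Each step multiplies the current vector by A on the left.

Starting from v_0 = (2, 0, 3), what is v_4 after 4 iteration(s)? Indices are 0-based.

v_0 = (2, 0, 3).
v_1 = A·v_0 = (3, 3, 1).
v_2 = A·v_1 = (4, 3, 4).
v_3 = A·v_2 = (4, 0, 3).
v_4 = A·v_3 = (4, 0, 0).

v_4 = (4, 0, 0)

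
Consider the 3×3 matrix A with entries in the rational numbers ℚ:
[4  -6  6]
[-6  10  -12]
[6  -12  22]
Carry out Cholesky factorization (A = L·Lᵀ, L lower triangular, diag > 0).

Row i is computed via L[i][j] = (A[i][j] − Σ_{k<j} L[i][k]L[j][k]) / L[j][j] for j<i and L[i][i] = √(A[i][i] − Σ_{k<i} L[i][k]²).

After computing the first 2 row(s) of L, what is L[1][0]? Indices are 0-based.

Step 1: L[0][0] = √(4) = 2.
  L[1][0] = (-6) / L[0][0] = -3.
Step 2: L[1][1] = √(1) = 1.

L[1][0] = -3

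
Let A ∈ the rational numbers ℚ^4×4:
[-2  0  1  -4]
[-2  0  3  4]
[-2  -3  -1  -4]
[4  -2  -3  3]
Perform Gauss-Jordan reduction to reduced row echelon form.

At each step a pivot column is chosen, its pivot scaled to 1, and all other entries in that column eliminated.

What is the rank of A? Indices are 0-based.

pivot(0,0)=-2: scale R0 → (1, 0, -1/2, 2)
  clear (1,0): R1 −= (-2)R0 → (0, 0, 2, 8)
  clear (2,0): R2 −= (-2)R0 → (0, -3, -2, 0)
  clear (3,0): R3 −= (4)R0 → (0, -2, -1, -5)
pivot(1,1): swap R1↔R2
pivot(1,1)=-3: scale R1 → (0, 1, 2/3, 0)
  clear (3,1): R3 −= (-2)R1 → (0, 0, 1/3, -5)
pivot(2,2)=2: scale R2 → (0, 0, 1, 4)
  clear (0,2): R0 −= (-1/2)R2 → (1, 0, 0, 4)
  clear (1,2): R1 −= (2/3)R2 → (0, 1, 0, -8/3)
  clear (3,2): R3 −= (1/3)R2 → (0, 0, 0, -19/3)
pivot(3,3)=-19/3: scale R3 → (0, 0, 0, 1)
  clear (0,3): R0 −= (4)R3 → (1, 0, 0, 0)
  clear (1,3): R1 −= (-8/3)R3 → (0, 1, 0, 0)
  clear (2,3): R2 −= (4)R3 → (0, 0, 1, 0)

rank = 4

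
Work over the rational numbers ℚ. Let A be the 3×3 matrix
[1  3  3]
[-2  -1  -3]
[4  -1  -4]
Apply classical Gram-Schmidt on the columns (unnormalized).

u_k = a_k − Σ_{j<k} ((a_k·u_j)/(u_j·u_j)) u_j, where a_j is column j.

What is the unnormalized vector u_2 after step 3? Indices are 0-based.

u_2 = (-123/115, -533/230, -41/46)

Step 1: u_0 = a_0 = (1, -2, 4).
Step 2: u_1 = a_1 − (1/21)·u_0 = (62/21, -19/21, -25/21).
Step 3: u_2 = a_2 − (-1/3)·u_0 − (343/230)·u_1 = (-123/115, -533/230, -41/46).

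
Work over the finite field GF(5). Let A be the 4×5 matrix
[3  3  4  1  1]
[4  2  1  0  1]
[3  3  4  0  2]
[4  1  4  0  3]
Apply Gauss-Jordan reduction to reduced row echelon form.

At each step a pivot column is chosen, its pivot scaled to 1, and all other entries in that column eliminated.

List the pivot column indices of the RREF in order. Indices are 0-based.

pivot(0,0)=3: scale R0 → (1, 1, 3, 2, 2)
  clear (1,0): R1 −= (4)R0 → (0, 3, 4, 2, 3)
  clear (2,0): R2 −= (3)R0 → (0, 0, 0, 4, 1)
  clear (3,0): R3 −= (4)R0 → (0, 2, 2, 2, 0)
pivot(1,1)=3: scale R1 → (0, 1, 3, 4, 1)
  clear (0,1): R0 −= (1)R1 → (1, 0, 0, 3, 1)
  clear (3,1): R3 −= (2)R1 → (0, 0, 1, 4, 3)
pivot(2,2): swap R2↔R3
pivot(2,2)=1: scale R2 → (0, 0, 1, 4, 3)
  clear (1,2): R1 −= (3)R2 → (0, 1, 0, 2, 2)
pivot(3,3)=4: scale R3 → (0, 0, 0, 1, 4)
  clear (0,3): R0 −= (3)R3 → (1, 0, 0, 0, 4)
  clear (1,3): R1 −= (2)R3 → (0, 1, 0, 0, 4)
  clear (2,3): R2 −= (4)R3 → (0, 0, 1, 0, 2)

pivot columns: 0, 1, 2, 3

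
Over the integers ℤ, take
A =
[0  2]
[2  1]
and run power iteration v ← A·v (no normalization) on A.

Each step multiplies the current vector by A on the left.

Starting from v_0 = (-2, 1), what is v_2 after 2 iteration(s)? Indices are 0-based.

v_2 = (-6, 1)

v_0 = (-2, 1).
v_1 = A·v_0 = (2, -3).
v_2 = A·v_1 = (-6, 1).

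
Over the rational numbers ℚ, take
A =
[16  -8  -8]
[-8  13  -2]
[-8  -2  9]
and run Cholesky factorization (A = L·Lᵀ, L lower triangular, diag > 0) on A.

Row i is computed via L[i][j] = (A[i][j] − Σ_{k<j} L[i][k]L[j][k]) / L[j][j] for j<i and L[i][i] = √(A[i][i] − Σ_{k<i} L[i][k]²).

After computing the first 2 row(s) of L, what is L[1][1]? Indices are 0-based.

L[1][1] = 3

Step 1: L[0][0] = √(16) = 4.
  L[1][0] = (-8) / L[0][0] = -2.
Step 2: L[1][1] = √(9) = 3.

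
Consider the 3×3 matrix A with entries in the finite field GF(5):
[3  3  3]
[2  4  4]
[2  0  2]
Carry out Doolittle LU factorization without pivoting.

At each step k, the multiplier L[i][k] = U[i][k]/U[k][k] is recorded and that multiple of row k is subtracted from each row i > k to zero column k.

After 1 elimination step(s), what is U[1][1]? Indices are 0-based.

k=0: U[0][0]=3
  eliminate (1,0): mult=4, new row 1: (0, 2, 2); set L[1][0]=4
  eliminate (2,0): mult=4, new row 2: (0, 3, 0); set L[2][0]=4

U[1][1] = 2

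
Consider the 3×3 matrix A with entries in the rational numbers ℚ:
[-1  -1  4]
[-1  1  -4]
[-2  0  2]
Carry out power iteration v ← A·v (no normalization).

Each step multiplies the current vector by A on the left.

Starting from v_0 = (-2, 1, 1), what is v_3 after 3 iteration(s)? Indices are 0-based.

v_3 = (18, -58, -36)

v_0 = (-2, 1, 1).
v_1 = A·v_0 = (5, -1, 6).
v_2 = A·v_1 = (20, -30, 2).
v_3 = A·v_2 = (18, -58, -36).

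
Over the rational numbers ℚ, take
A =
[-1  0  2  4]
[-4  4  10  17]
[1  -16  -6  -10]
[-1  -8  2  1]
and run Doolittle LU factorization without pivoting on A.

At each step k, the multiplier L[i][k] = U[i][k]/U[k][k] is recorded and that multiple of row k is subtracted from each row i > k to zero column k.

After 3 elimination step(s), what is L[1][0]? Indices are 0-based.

Step 1: pivot at (0,0) is -1.
  row1 ← row1 − (4)·row0  ⇒  L[1][0]=4, U row1=(0, 4, 2, 1)
  row2 ← row2 − (-1)·row0  ⇒  L[2][0]=-1, U row2=(0, -16, -4, -6)
  row3 ← row3 − (1)·row0  ⇒  L[3][0]=1, U row3=(0, -8, 0, -3)
Step 2: pivot at (1,1) is 4.
  row2 ← row2 − (-4)·row1  ⇒  L[2][1]=-4, U row2=(0, 0, 4, -2)
  row3 ← row3 − (-2)·row1  ⇒  L[3][1]=-2, U row3=(0, 0, 4, -1)
Step 3: pivot at (2,2) is 4.
  row3 ← row3 − (1)·row2  ⇒  L[3][2]=1, U row3=(0, 0, 0, 1)

L[1][0] = 4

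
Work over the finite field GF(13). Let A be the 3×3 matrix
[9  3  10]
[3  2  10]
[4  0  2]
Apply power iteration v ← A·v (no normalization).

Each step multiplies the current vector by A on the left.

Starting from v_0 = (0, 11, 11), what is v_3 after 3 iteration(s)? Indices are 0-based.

v_3 = (0, 6, 4)

v_0 = (0, 11, 11).
v_1 = A·v_0 = (0, 2, 9).
v_2 = A·v_1 = (5, 3, 5).
v_3 = A·v_2 = (0, 6, 4).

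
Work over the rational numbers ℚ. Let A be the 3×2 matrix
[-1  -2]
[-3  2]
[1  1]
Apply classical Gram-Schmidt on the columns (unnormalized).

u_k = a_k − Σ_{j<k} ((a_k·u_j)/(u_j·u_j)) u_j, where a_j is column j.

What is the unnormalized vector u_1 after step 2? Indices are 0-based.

u_1 = (-25/11, 13/11, 14/11)

Step 1: u_0 = a_0 = (-1, -3, 1).
Step 2: u_1 = a_1 − (-3/11)·u_0 = (-25/11, 13/11, 14/11).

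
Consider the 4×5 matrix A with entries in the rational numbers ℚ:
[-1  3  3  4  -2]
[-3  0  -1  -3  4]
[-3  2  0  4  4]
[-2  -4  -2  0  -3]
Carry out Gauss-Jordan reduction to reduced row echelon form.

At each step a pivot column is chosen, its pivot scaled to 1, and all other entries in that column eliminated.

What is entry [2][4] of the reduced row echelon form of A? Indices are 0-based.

M[2][4] = -169/66

step 1: normalize row 0 (÷-1) = (1, -3, -3, -4, 2)
  row 1: subtract -3×row0 = (0, -9, -10, -15, 10)
  row 2: subtract -3×row0 = (0, -7, -9, -8, 10)
  row 3: subtract -2×row0 = (0, -10, -8, -8, 1)
step 2: normalize row 1 (÷-9) = (0, 1, 10/9, 5/3, -10/9)
  row 0: subtract -3×row1 = (1, 0, 1/3, 1, -4/3)
  row 2: subtract -7×row1 = (0, 0, -11/9, 11/3, 20/9)
  row 3: subtract -10×row1 = (0, 0, 28/9, 26/3, -91/9)
step 3: normalize row 2 (÷-11/9) = (0, 0, 1, -3, -20/11)
  row 0: subtract 1/3×row2 = (1, 0, 0, 2, -8/11)
  row 1: subtract 10/9×row2 = (0, 1, 0, 5, 10/11)
  row 3: subtract 28/9×row2 = (0, 0, 0, 18, -49/11)
step 4: normalize row 3 (÷18) = (0, 0, 0, 1, -49/198)
  row 0: subtract 2×row3 = (1, 0, 0, 0, -23/99)
  row 1: subtract 5×row3 = (0, 1, 0, 0, 425/198)
  row 2: subtract -3×row3 = (0, 0, 1, 0, -169/66)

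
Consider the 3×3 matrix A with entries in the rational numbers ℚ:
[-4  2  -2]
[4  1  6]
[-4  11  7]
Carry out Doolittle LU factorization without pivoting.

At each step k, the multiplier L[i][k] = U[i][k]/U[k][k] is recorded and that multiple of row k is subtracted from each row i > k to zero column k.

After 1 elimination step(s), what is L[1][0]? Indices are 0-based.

k=0: U[0][0]=-4
  eliminate (1,0): mult=-1, new row 1: (0, 3, 4); set L[1][0]=-1
  eliminate (2,0): mult=1, new row 2: (0, 9, 9); set L[2][0]=1

L[1][0] = -1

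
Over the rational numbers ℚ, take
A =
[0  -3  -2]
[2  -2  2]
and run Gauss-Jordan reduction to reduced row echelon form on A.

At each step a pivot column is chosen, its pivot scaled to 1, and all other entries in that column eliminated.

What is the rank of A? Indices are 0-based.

pivot(0,0): swap R0↔R1
pivot(0,0)=2: scale R0 → (1, -1, 1)
pivot(1,1)=-3: scale R1 → (0, 1, 2/3)
  clear (0,1): R0 −= (-1)R1 → (1, 0, 5/3)

rank = 2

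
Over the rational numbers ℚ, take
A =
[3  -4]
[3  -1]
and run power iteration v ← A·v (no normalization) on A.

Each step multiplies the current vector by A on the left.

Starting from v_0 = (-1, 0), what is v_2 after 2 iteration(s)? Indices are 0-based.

v_2 = (3, -6)

v_0 = (-1, 0).
v_1 = A·v_0 = (-3, -3).
v_2 = A·v_1 = (3, -6).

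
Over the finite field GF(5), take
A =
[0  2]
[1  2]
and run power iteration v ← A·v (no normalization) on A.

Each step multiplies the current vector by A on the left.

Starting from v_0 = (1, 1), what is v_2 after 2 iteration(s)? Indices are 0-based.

v_0 = (1, 1).
v_1 = A·v_0 = (2, 3).
v_2 = A·v_1 = (1, 3).

v_2 = (1, 3)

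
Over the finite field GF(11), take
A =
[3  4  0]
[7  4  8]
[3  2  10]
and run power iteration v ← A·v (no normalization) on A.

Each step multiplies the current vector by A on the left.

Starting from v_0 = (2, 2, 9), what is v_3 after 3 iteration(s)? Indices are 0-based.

v_0 = (2, 2, 9).
v_1 = A·v_0 = (3, 6, 1).
v_2 = A·v_1 = (0, 9, 9).
v_3 = A·v_2 = (3, 9, 9).

v_3 = (3, 9, 9)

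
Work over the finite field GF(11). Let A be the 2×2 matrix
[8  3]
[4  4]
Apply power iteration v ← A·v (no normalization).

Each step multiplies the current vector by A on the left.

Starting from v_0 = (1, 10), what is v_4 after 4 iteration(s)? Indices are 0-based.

v_4 = (9, 5)

v_0 = (1, 10).
v_1 = A·v_0 = (5, 0).
v_2 = A·v_1 = (7, 9).
v_3 = A·v_2 = (6, 9).
v_4 = A·v_3 = (9, 5).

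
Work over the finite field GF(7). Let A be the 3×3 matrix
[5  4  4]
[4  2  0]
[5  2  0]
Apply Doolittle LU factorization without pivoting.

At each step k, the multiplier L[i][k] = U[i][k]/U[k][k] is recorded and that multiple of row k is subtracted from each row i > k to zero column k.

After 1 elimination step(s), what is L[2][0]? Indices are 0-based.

L[2][0] = 1

Step 1: pivot at (0,0) is 5.
  row1 ← row1 − (5)·row0  ⇒  L[1][0]=5, U row1=(0, 3, 1)
  row2 ← row2 − (1)·row0  ⇒  L[2][0]=1, U row2=(0, 5, 3)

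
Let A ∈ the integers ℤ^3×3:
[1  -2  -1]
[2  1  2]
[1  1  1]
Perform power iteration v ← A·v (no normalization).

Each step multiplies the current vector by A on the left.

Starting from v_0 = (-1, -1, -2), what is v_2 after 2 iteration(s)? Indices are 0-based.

v_2 = (21, -9, -8)

v_0 = (-1, -1, -2).
v_1 = A·v_0 = (3, -7, -4).
v_2 = A·v_1 = (21, -9, -8).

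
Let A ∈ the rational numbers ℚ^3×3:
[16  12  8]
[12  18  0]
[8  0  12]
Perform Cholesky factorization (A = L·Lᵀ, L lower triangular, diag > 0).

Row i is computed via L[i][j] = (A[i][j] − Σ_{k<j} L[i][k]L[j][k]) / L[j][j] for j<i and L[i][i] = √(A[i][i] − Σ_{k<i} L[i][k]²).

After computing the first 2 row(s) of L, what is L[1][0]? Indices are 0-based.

L[1][0] = 3

Step 1: L[0][0] = √(16) = 4.
  L[1][0] = (12) / L[0][0] = 3.
Step 2: L[1][1] = √(9) = 3.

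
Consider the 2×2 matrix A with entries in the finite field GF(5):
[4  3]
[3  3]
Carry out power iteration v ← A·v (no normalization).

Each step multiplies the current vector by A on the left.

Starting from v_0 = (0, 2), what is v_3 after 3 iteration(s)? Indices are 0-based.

v_3 = (1, 4)

v_0 = (0, 2).
v_1 = A·v_0 = (1, 1).
v_2 = A·v_1 = (2, 1).
v_3 = A·v_2 = (1, 4).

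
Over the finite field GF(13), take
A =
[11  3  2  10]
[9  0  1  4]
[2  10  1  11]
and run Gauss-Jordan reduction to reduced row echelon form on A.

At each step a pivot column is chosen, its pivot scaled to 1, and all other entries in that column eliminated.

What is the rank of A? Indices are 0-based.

pivot(0,0)=11: scale R0 → (1, 5, 12, 8)
  clear (1,0): R1 −= (9)R0 → (0, 7, 10, 10)
  clear (2,0): R2 −= (2)R0 → (0, 0, 3, 8)
pivot(1,1)=7: scale R1 → (0, 1, 7, 7)
  clear (0,1): R0 −= (5)R1 → (1, 0, 3, 12)
pivot(2,2)=3: scale R2 → (0, 0, 1, 7)
  clear (0,2): R0 −= (3)R2 → (1, 0, 0, 4)
  clear (1,2): R1 −= (7)R2 → (0, 1, 0, 10)

rank = 3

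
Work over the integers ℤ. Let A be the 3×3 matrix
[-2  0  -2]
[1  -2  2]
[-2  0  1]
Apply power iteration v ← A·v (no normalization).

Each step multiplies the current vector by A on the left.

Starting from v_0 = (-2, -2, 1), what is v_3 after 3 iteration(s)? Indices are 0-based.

v_3 = (26, -20, 29)

v_0 = (-2, -2, 1).
v_1 = A·v_0 = (2, 4, 5).
v_2 = A·v_1 = (-14, 4, 1).
v_3 = A·v_2 = (26, -20, 29).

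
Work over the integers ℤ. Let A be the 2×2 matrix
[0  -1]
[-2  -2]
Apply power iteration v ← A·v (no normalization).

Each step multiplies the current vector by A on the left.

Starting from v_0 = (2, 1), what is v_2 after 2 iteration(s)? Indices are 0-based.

v_2 = (6, 14)

v_0 = (2, 1).
v_1 = A·v_0 = (-1, -6).
v_2 = A·v_1 = (6, 14).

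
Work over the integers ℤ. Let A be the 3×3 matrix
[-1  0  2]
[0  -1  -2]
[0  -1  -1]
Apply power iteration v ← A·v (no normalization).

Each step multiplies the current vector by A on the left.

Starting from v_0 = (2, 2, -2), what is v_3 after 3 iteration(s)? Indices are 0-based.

v_3 = (-10, 6, 4)

v_0 = (2, 2, -2).
v_1 = A·v_0 = (-6, 2, 0).
v_2 = A·v_1 = (6, -2, -2).
v_3 = A·v_2 = (-10, 6, 4).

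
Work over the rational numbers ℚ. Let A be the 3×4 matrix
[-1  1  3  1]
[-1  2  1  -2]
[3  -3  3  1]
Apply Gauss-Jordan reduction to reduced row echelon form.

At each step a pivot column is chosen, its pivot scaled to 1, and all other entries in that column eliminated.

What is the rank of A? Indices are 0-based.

pivot(0,0)=-1: scale R0 → (1, -1, -3, -1)
  clear (1,0): R1 −= (-1)R0 → (0, 1, -2, -3)
  clear (2,0): R2 −= (3)R0 → (0, 0, 12, 4)
pivot(1,1)=1: scale R1 → (0, 1, -2, -3)
  clear (0,1): R0 −= (-1)R1 → (1, 0, -5, -4)
pivot(2,2)=12: scale R2 → (0, 0, 1, 1/3)
  clear (0,2): R0 −= (-5)R2 → (1, 0, 0, -7/3)
  clear (1,2): R1 −= (-2)R2 → (0, 1, 0, -7/3)

rank = 3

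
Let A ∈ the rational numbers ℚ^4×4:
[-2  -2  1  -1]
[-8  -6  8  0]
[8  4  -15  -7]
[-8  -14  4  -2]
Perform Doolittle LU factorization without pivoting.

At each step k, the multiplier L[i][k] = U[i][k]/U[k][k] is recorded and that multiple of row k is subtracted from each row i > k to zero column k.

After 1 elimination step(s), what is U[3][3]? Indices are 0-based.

[col 0] pivot -2
  R1 -= 4*R0 → (0, 2, 4, 4)  (L[1][0] := 4)
  R2 -= -4*R0 → (0, -4, -11, -11)  (L[2][0] := -4)
  R3 -= 4*R0 → (0, -6, 0, 2)  (L[3][0] := 4)

U[3][3] = 2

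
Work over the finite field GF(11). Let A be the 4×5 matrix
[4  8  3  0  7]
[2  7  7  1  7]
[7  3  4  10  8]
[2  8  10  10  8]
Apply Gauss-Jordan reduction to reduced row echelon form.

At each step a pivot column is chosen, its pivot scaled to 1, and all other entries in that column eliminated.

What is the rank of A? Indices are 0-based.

[1] R0 /= 4  ⇒  (1, 2, 9, 0, 10)
     R1 -= 2·R0  ⇒  (0, 3, 0, 1, 9)
     R2 -= 7·R0  ⇒  (0, 0, 7, 10, 4)
     R3 -= 2·R0  ⇒  (0, 4, 3, 10, 10)
[2] R1 /= 3  ⇒  (0, 1, 0, 4, 3)
     R0 -= 2·R1  ⇒  (1, 0, 9, 3, 4)
     R3 -= 4·R1  ⇒  (0, 0, 3, 5, 9)
[3] R2 /= 7  ⇒  (0, 0, 1, 3, 10)
     R0 -= 9·R2  ⇒  (1, 0, 0, 9, 2)
     R3 -= 3·R2  ⇒  (0, 0, 0, 7, 1)
[4] R3 /= 7  ⇒  (0, 0, 0, 1, 8)
     R0 -= 9·R3  ⇒  (1, 0, 0, 0, 7)
     R1 -= 4·R3  ⇒  (0, 1, 0, 0, 4)
     R2 -= 3·R3  ⇒  (0, 0, 1, 0, 8)

rank = 4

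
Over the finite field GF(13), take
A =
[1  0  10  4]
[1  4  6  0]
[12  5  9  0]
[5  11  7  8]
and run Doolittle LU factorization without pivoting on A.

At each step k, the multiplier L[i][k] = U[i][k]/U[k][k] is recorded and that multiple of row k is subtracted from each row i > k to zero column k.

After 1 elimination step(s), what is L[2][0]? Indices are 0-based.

[col 0] pivot 1
  R1 -= 1*R0 → (0, 4, 9, 9)  (L[1][0] := 1)
  R2 -= 12*R0 → (0, 5, 6, 4)  (L[2][0] := 12)
  R3 -= 5*R0 → (0, 11, 9, 1)  (L[3][0] := 5)

L[2][0] = 12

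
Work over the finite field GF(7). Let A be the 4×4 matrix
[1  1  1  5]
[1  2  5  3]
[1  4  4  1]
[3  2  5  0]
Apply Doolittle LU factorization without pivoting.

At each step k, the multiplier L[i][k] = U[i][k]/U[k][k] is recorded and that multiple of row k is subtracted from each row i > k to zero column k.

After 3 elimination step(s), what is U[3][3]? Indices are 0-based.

U[3][3] = 3

Step 1: pivot at (0,0) is 1.
  row1 ← row1 − (1)·row0  ⇒  L[1][0]=1, U row1=(0, 1, 4, 5)
  row2 ← row2 − (1)·row0  ⇒  L[2][0]=1, U row2=(0, 3, 3, 3)
  row3 ← row3 − (3)·row0  ⇒  L[3][0]=3, U row3=(0, 6, 2, 6)
Step 2: pivot at (1,1) is 1.
  row2 ← row2 − (3)·row1  ⇒  L[2][1]=3, U row2=(0, 0, 5, 2)
  row3 ← row3 − (6)·row1  ⇒  L[3][1]=6, U row3=(0, 0, 6, 4)
Step 3: pivot at (2,2) is 5.
  row3 ← row3 − (4)·row2  ⇒  L[3][2]=4, U row3=(0, 0, 0, 3)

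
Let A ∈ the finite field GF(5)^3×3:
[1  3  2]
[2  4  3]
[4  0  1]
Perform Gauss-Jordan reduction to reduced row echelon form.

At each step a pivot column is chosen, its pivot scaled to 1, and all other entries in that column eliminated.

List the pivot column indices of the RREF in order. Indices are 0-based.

pivot columns: 0, 1, 2

pivot(0,0)=1: scale R0 → (1, 3, 2)
  clear (1,0): R1 −= (2)R0 → (0, 3, 4)
  clear (2,0): R2 −= (4)R0 → (0, 3, 3)
pivot(1,1)=3: scale R1 → (0, 1, 3)
  clear (0,1): R0 −= (3)R1 → (1, 0, 3)
  clear (2,1): R2 −= (3)R1 → (0, 0, 4)
pivot(2,2)=4: scale R2 → (0, 0, 1)
  clear (0,2): R0 −= (3)R2 → (1, 0, 0)
  clear (1,2): R1 −= (3)R2 → (0, 1, 0)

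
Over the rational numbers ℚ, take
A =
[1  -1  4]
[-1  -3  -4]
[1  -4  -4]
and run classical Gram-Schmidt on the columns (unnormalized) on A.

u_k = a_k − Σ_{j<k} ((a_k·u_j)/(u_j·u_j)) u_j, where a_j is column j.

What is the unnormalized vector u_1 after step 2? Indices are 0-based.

Step 1: u_0 = a_0 = (1, -1, 1).
Step 2: u_1 = a_1 − (-2/3)·u_0 = (-1/3, -11/3, -10/3).

u_1 = (-1/3, -11/3, -10/3)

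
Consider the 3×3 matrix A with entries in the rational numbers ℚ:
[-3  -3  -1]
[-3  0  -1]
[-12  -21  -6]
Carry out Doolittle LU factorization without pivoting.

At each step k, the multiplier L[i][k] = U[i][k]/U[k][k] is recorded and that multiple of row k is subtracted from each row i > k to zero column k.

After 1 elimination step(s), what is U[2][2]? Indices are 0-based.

[col 0] pivot -3
  R1 -= 1*R0 → (0, 3, 0)  (L[1][0] := 1)
  R2 -= 4*R0 → (0, -9, -2)  (L[2][0] := 4)

U[2][2] = -2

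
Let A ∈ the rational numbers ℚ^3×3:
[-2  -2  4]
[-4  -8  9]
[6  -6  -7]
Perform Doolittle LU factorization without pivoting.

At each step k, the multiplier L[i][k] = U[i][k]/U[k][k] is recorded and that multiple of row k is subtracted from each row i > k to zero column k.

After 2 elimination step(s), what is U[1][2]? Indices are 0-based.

Step 1: pivot at (0,0) is -2.
  row1 ← row1 − (2)·row0  ⇒  L[1][0]=2, U row1=(0, -4, 1)
  row2 ← row2 − (-3)·row0  ⇒  L[2][0]=-3, U row2=(0, -12, 5)
Step 2: pivot at (1,1) is -4.
  row2 ← row2 − (3)·row1  ⇒  L[2][1]=3, U row2=(0, 0, 2)

U[1][2] = 1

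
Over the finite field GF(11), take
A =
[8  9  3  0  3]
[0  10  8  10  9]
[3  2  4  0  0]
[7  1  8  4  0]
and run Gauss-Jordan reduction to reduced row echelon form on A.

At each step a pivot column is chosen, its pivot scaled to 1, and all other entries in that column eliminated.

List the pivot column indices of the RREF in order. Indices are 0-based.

pivot columns: 0, 1, 2, 3

pivot(0,0)=8: scale R0 → (1, 8, 10, 0, 10)
  clear (2,0): R2 −= (3)R0 → (0, 0, 7, 0, 3)
  clear (3,0): R3 −= (7)R0 → (0, 0, 4, 4, 7)
pivot(1,1)=10: scale R1 → (0, 1, 3, 1, 2)
  clear (0,1): R0 −= (8)R1 → (1, 0, 8, 3, 5)
pivot(2,2)=7: scale R2 → (0, 0, 1, 0, 2)
  clear (0,2): R0 −= (8)R2 → (1, 0, 0, 3, 0)
  clear (1,2): R1 −= (3)R2 → (0, 1, 0, 1, 7)
  clear (3,2): R3 −= (4)R2 → (0, 0, 0, 4, 10)
pivot(3,3)=4: scale R3 → (0, 0, 0, 1, 8)
  clear (0,3): R0 −= (3)R3 → (1, 0, 0, 0, 9)
  clear (1,3): R1 −= (1)R3 → (0, 1, 0, 0, 10)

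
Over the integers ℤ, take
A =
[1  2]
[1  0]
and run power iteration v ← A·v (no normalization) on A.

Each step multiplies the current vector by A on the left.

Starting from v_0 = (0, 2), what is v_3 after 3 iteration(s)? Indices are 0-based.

v_3 = (12, 4)

v_0 = (0, 2).
v_1 = A·v_0 = (4, 0).
v_2 = A·v_1 = (4, 4).
v_3 = A·v_2 = (12, 4).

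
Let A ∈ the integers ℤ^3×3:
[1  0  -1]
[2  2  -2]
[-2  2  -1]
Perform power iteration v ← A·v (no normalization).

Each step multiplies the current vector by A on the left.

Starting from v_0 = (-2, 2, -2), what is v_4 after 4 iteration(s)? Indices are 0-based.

v_4 = (-6, -92, -62)

v_0 = (-2, 2, -2).
v_1 = A·v_0 = (0, 4, 10).
v_2 = A·v_1 = (-10, -12, -2).
v_3 = A·v_2 = (-8, -40, -2).
v_4 = A·v_3 = (-6, -92, -62).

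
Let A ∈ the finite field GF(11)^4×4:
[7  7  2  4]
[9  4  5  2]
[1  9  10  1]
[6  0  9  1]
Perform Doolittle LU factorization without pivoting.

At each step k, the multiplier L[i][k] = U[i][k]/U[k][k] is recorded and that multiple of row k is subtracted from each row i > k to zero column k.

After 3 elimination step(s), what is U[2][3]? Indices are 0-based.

k=0: U[0][0]=7
  eliminate (1,0): mult=6, new row 1: (0, 6, 4, 0); set L[1][0]=6
  eliminate (2,0): mult=8, new row 2: (0, 8, 5, 2); set L[2][0]=8
  eliminate (3,0): mult=4, new row 3: (0, 5, 1, 7); set L[3][0]=4
k=1: U[1][1]=6
  eliminate (2,1): mult=5, new row 2: (0, 0, 7, 2); set L[2][1]=5
  eliminate (3,1): mult=10, new row 3: (0, 0, 5, 7); set L[3][1]=10
k=2: U[2][2]=7
  eliminate (3,2): mult=7, new row 3: (0, 0, 0, 4); set L[3][2]=7

U[2][3] = 2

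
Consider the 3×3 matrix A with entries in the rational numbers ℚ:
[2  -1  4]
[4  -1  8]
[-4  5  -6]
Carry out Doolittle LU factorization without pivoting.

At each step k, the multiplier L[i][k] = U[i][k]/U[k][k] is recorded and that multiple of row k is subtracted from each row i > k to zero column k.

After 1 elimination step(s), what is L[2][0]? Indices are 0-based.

L[2][0] = -2

Step 1: pivot at (0,0) is 2.
  row1 ← row1 − (2)·row0  ⇒  L[1][0]=2, U row1=(0, 1, 0)
  row2 ← row2 − (-2)·row0  ⇒  L[2][0]=-2, U row2=(0, 3, 2)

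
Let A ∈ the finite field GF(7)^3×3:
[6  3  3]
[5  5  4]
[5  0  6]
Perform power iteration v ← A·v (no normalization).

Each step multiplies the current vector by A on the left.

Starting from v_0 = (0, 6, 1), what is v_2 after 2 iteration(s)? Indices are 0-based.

v_2 = (1, 5, 1)

v_0 = (0, 6, 1).
v_1 = A·v_0 = (0, 6, 6).
v_2 = A·v_1 = (1, 5, 1).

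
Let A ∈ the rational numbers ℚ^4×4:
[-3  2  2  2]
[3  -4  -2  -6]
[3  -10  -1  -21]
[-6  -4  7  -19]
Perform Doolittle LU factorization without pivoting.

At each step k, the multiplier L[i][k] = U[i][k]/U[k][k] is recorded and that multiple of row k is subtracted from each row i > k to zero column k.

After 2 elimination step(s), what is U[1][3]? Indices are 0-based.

[col 0] pivot -3
  R1 -= -1*R0 → (0, -2, 0, -4)  (L[1][0] := -1)
  R2 -= -1*R0 → (0, -8, 1, -19)  (L[2][0] := -1)
  R3 -= 2*R0 → (0, -8, 3, -23)  (L[3][0] := 2)
[col 1] pivot -2
  R2 -= 4*R1 → (0, 0, 1, -3)  (L[2][1] := 4)
  R3 -= 4*R1 → (0, 0, 3, -7)  (L[3][1] := 4)

U[1][3] = -4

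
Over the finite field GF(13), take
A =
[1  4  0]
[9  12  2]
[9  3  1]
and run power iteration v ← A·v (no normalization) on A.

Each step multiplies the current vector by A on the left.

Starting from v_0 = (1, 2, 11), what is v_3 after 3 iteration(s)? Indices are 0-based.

v_0 = (1, 2, 11).
v_1 = A·v_0 = (9, 3, 0).
v_2 = A·v_1 = (8, 0, 12).
v_3 = A·v_2 = (8, 5, 6).

v_3 = (8, 5, 6)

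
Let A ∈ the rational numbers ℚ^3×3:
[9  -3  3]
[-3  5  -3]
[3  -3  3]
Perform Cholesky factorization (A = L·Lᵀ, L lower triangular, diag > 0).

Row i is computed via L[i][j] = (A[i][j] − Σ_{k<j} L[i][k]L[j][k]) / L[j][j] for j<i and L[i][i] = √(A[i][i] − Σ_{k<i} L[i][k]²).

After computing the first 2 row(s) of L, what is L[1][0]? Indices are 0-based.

Step 1: L[0][0] = √(9) = 3.
  L[1][0] = (-3) / L[0][0] = -1.
Step 2: L[1][1] = √(4) = 2.

L[1][0] = -1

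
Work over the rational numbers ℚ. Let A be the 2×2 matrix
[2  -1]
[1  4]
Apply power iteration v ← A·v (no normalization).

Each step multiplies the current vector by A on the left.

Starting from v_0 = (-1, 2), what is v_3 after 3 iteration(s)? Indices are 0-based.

v_3 = (-54, 81)

v_0 = (-1, 2).
v_1 = A·v_0 = (-4, 7).
v_2 = A·v_1 = (-15, 24).
v_3 = A·v_2 = (-54, 81).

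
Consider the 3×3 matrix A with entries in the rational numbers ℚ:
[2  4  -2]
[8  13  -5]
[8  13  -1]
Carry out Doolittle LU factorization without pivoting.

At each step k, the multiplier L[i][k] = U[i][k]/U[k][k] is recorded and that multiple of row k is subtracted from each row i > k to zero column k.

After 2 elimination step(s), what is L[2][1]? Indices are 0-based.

k=0: U[0][0]=2
  eliminate (1,0): mult=4, new row 1: (0, -3, 3); set L[1][0]=4
  eliminate (2,0): mult=4, new row 2: (0, -3, 7); set L[2][0]=4
k=1: U[1][1]=-3
  eliminate (2,1): mult=1, new row 2: (0, 0, 4); set L[2][1]=1

L[2][1] = 1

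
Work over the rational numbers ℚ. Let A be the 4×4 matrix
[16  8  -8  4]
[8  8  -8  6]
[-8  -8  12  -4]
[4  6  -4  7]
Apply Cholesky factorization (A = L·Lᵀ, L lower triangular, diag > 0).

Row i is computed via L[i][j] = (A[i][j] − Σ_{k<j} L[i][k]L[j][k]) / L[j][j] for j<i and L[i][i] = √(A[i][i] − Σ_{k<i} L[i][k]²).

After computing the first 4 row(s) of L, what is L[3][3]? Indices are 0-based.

Step 1: L[0][0] = √(16) = 4.
  L[1][0] = (8) / L[0][0] = 2.
Step 2: L[1][1] = √(4) = 2.
  L[2][0] = (-8) / L[0][0] = -2.
  L[2][1] = (-4) / L[1][1] = -2.
Step 3: L[2][2] = √(4) = 2.
  L[3][0] = (4) / L[0][0] = 1.
  L[3][1] = (4) / L[1][1] = 2.
  L[3][2] = (2) / L[2][2] = 1.
Step 4: L[3][3] = √(1) = 1.

L[3][3] = 1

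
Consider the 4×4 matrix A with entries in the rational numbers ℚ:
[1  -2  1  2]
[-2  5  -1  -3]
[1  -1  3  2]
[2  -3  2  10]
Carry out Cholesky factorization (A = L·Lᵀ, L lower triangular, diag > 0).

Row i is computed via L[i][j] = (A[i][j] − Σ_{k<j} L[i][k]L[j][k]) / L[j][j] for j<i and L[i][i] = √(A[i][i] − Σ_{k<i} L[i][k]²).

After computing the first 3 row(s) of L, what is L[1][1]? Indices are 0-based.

Step 1: L[0][0] = √(1) = 1.
  L[1][0] = (-2) / L[0][0] = -2.
Step 2: L[1][1] = √(1) = 1.
  L[2][0] = (1) / L[0][0] = 1.
  L[2][1] = (1) / L[1][1] = 1.
Step 3: L[2][2] = √(1) = 1.

L[1][1] = 1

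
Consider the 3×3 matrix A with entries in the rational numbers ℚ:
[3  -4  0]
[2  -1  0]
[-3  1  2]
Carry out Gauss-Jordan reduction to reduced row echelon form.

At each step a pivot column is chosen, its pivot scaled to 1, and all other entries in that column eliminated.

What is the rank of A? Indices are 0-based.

step 1: normalize row 0 (÷3) = (1, -4/3, 0)
  row 1: subtract 2×row0 = (0, 5/3, 0)
  row 2: subtract -3×row0 = (0, -3, 2)
step 2: normalize row 1 (÷5/3) = (0, 1, 0)
  row 0: subtract -4/3×row1 = (1, 0, 0)
  row 2: subtract -3×row1 = (0, 0, 2)
step 3: normalize row 2 (÷2) = (0, 0, 1)

rank = 3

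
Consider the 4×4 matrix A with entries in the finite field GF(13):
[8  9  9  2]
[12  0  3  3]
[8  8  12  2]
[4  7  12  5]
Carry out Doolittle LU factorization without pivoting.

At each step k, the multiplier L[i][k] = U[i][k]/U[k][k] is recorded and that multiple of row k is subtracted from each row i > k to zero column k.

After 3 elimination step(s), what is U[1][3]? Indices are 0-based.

k=0: U[0][0]=8
  eliminate (1,0): mult=8, new row 1: (0, 6, 9, 0); set L[1][0]=8
  eliminate (2,0): mult=1, new row 2: (0, 12, 3, 0); set L[2][0]=1
  eliminate (3,0): mult=7, new row 3: (0, 9, 1, 4); set L[3][0]=7
k=1: U[1][1]=6
  eliminate (2,1): mult=2, new row 2: (0, 0, 11, 0); set L[2][1]=2
  eliminate (3,1): mult=8, new row 3: (0, 0, 7, 4); set L[3][1]=8
k=2: U[2][2]=11
  eliminate (3,2): mult=3, new row 3: (0, 0, 0, 4); set L[3][2]=3

U[1][3] = 0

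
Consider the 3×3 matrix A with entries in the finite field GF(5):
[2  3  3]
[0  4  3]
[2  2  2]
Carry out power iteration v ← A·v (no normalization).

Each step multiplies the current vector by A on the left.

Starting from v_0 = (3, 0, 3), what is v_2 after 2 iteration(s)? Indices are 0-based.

v_2 = (3, 2, 2)

v_0 = (3, 0, 3).
v_1 = A·v_0 = (0, 4, 2).
v_2 = A·v_1 = (3, 2, 2).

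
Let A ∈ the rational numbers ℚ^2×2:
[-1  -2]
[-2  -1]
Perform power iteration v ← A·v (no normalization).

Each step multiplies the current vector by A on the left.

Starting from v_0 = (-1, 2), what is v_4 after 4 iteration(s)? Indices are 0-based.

v_0 = (-1, 2).
v_1 = A·v_0 = (-3, 0).
v_2 = A·v_1 = (3, 6).
v_3 = A·v_2 = (-15, -12).
v_4 = A·v_3 = (39, 42).

v_4 = (39, 42)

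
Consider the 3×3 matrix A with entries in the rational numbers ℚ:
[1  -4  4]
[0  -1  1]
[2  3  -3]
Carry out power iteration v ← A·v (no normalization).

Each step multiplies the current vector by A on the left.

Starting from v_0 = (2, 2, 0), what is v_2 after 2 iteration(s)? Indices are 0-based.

v_2 = (42, 12, -48)

v_0 = (2, 2, 0).
v_1 = A·v_0 = (-6, -2, 10).
v_2 = A·v_1 = (42, 12, -48).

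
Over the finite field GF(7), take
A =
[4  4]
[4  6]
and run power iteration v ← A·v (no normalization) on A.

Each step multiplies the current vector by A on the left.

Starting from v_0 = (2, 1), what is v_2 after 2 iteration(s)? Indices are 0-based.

v_2 = (6, 6)

v_0 = (2, 1).
v_1 = A·v_0 = (5, 0).
v_2 = A·v_1 = (6, 6).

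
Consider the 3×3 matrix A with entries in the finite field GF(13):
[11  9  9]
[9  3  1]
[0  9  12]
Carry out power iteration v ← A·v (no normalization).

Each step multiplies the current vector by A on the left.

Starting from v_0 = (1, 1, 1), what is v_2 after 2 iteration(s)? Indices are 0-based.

v_0 = (1, 1, 1).
v_1 = A·v_0 = (3, 0, 8).
v_2 = A·v_1 = (1, 9, 5).

v_2 = (1, 9, 5)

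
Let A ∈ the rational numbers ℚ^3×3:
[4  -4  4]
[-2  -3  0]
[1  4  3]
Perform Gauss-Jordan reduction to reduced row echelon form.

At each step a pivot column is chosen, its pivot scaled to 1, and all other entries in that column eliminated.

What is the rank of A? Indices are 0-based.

step 1: normalize row 0 (÷4) = (1, -1, 1)
  row 1: subtract -2×row0 = (0, -5, 2)
  row 2: subtract 1×row0 = (0, 5, 2)
step 2: normalize row 1 (÷-5) = (0, 1, -2/5)
  row 0: subtract -1×row1 = (1, 0, 3/5)
  row 2: subtract 5×row1 = (0, 0, 4)
step 3: normalize row 2 (÷4) = (0, 0, 1)
  row 0: subtract 3/5×row2 = (1, 0, 0)
  row 1: subtract -2/5×row2 = (0, 1, 0)

rank = 3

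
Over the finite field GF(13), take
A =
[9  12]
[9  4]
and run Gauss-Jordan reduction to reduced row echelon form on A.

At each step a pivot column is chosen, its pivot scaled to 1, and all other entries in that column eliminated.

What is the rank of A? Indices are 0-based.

step 1: normalize row 0 (÷9) = (1, 10)
  row 1: subtract 9×row0 = (0, 5)
step 2: normalize row 1 (÷5) = (0, 1)
  row 0: subtract 10×row1 = (1, 0)

rank = 2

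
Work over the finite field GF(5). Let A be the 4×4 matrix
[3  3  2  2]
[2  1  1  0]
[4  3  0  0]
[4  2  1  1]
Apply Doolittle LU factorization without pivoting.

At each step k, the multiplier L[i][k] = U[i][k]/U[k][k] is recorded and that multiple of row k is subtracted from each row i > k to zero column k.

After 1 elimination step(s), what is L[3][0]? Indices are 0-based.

L[3][0] = 3

k=0: U[0][0]=3
  eliminate (1,0): mult=4, new row 1: (0, 4, 3, 2); set L[1][0]=4
  eliminate (2,0): mult=3, new row 2: (0, 4, 4, 4); set L[2][0]=3
  eliminate (3,0): mult=3, new row 3: (0, 3, 0, 0); set L[3][0]=3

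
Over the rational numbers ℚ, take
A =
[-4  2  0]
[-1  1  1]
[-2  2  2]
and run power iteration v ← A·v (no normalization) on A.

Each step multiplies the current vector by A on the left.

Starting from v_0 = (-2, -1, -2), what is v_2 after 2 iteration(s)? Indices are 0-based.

v_2 = (-26, -9, -18)

v_0 = (-2, -1, -2).
v_1 = A·v_0 = (6, -1, -2).
v_2 = A·v_1 = (-26, -9, -18).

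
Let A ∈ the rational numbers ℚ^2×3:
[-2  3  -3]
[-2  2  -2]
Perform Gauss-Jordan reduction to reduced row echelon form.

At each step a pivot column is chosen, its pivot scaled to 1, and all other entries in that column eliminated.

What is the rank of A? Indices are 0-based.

step 1: normalize row 0 (÷-2) = (1, -3/2, 3/2)
  row 1: subtract -2×row0 = (0, -1, 1)
step 2: normalize row 1 (÷-1) = (0, 1, -1)
  row 0: subtract -3/2×row1 = (1, 0, 0)

rank = 2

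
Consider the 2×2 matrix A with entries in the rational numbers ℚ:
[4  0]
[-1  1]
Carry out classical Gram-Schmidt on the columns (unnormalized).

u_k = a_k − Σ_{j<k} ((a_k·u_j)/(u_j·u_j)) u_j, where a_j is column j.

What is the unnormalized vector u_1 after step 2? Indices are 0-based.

Step 1: u_0 = a_0 = (4, -1).
Step 2: u_1 = a_1 − (-1/17)·u_0 = (4/17, 16/17).

u_1 = (4/17, 16/17)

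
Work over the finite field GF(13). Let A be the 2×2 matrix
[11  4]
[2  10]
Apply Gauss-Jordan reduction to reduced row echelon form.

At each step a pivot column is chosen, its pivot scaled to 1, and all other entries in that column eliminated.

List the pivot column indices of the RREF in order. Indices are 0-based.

[1] R0 /= 11  ⇒  (1, 11)
     R1 -= 2·R0  ⇒  (0, 1)
[2] R1 /= 1  ⇒  (0, 1)
     R0 -= 11·R1  ⇒  (1, 0)

pivot columns: 0, 1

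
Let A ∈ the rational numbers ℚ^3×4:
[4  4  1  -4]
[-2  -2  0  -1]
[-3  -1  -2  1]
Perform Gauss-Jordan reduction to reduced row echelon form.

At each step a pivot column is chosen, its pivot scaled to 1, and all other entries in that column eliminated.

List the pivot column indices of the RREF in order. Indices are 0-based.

pivot columns: 0, 1, 2

pivot(0,0)=4: scale R0 → (1, 1, 1/4, -1)
  clear (1,0): R1 −= (-2)R0 → (0, 0, 1/2, -3)
  clear (2,0): R2 −= (-3)R0 → (0, 2, -5/4, -2)
pivot(1,1): swap R1↔R2
pivot(1,1)=2: scale R1 → (0, 1, -5/8, -1)
  clear (0,1): R0 −= (1)R1 → (1, 0, 7/8, 0)
pivot(2,2)=1/2: scale R2 → (0, 0, 1, -6)
  clear (0,2): R0 −= (7/8)R2 → (1, 0, 0, 21/4)
  clear (1,2): R1 −= (-5/8)R2 → (0, 1, 0, -19/4)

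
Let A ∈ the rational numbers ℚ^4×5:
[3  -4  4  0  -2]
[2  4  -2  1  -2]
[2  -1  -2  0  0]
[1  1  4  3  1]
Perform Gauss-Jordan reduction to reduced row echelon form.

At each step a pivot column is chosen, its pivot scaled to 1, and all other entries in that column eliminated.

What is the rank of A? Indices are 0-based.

rank = 4

[1] R0 /= 3  ⇒  (1, -4/3, 4/3, 0, -2/3)
     R1 -= 2·R0  ⇒  (0, 20/3, -14/3, 1, -2/3)
     R2 -= 2·R0  ⇒  (0, 5/3, -14/3, 0, 4/3)
     R3 -= 1·R0  ⇒  (0, 7/3, 8/3, 3, 5/3)
[2] R1 /= 20/3  ⇒  (0, 1, -7/10, 3/20, -1/10)
     R0 -= -4/3·R1  ⇒  (1, 0, 2/5, 1/5, -4/5)
     R2 -= 5/3·R1  ⇒  (0, 0, -7/2, -1/4, 3/2)
     R3 -= 7/3·R1  ⇒  (0, 0, 43/10, 53/20, 19/10)
[3] R2 /= -7/2  ⇒  (0, 0, 1, 1/14, -3/7)
     R0 -= 2/5·R2  ⇒  (1, 0, 0, 6/35, -22/35)
     R1 -= -7/10·R2  ⇒  (0, 1, 0, 1/5, -2/5)
     R3 -= 43/10·R2  ⇒  (0, 0, 0, 82/35, 131/35)
[4] R3 /= 82/35  ⇒  (0, 0, 0, 1, 131/82)
     R0 -= 6/35·R3  ⇒  (1, 0, 0, 0, -37/41)
     R1 -= 1/5·R3  ⇒  (0, 1, 0, 0, -59/82)
     R2 -= 1/14·R3  ⇒  (0, 0, 1, 0, -89/164)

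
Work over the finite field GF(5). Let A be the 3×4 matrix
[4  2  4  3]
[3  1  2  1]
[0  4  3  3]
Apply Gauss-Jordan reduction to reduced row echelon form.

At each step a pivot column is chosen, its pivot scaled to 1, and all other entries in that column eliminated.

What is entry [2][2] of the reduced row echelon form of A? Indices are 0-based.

[1] R0 /= 4  ⇒  (1, 3, 1, 2)
     R1 -= 3·R0  ⇒  (0, 2, 4, 0)
[2] R1 /= 2  ⇒  (0, 1, 2, 0)
     R0 -= 3·R1  ⇒  (1, 0, 0, 2)
     R2 -= 4·R1  ⇒  (0, 0, 0, 3)
column 2 empty below row 2
[3] R2 /= 3  ⇒  (0, 0, 0, 1)
     R0 -= 2·R2  ⇒  (1, 0, 0, 0)

M[2][2] = 0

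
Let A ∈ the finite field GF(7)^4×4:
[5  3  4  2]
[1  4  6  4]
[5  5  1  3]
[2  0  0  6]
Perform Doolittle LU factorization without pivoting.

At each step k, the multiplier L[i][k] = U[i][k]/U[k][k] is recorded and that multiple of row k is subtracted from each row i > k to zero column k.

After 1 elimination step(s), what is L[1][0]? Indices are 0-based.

L[1][0] = 3

k=0: U[0][0]=5
  eliminate (1,0): mult=3, new row 1: (0, 2, 1, 5); set L[1][0]=3
  eliminate (2,0): mult=1, new row 2: (0, 2, 4, 1); set L[2][0]=1
  eliminate (3,0): mult=6, new row 3: (0, 3, 4, 1); set L[3][0]=6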